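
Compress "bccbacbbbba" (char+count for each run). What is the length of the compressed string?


Input: bccbacbbbba
Runs:
  'b' x 1 => "b1"
  'c' x 2 => "c2"
  'b' x 1 => "b1"
  'a' x 1 => "a1"
  'c' x 1 => "c1"
  'b' x 4 => "b4"
  'a' x 1 => "a1"
Compressed: "b1c2b1a1c1b4a1"
Compressed length: 14

14


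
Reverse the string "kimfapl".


Input: kimfapl
Reading characters right to left:
  Position 6: 'l'
  Position 5: 'p'
  Position 4: 'a'
  Position 3: 'f'
  Position 2: 'm'
  Position 1: 'i'
  Position 0: 'k'
Reversed: lpafmik

lpafmik


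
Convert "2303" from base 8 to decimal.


Input: "2303" in base 8
Positional expansion:
  Digit '2' (value 2) x 8^3 = 1024
  Digit '3' (value 3) x 8^2 = 192
  Digit '0' (value 0) x 8^1 = 0
  Digit '3' (value 3) x 8^0 = 3
Sum = 1219

1219


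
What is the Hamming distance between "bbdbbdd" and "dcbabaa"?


Comparing "bbdbbdd" and "dcbabaa" position by position:
  Position 0: 'b' vs 'd' => differ
  Position 1: 'b' vs 'c' => differ
  Position 2: 'd' vs 'b' => differ
  Position 3: 'b' vs 'a' => differ
  Position 4: 'b' vs 'b' => same
  Position 5: 'd' vs 'a' => differ
  Position 6: 'd' vs 'a' => differ
Total differences (Hamming distance): 6

6


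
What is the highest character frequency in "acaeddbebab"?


Input: acaeddbebab
Character counts:
  'a': 3
  'b': 3
  'c': 1
  'd': 2
  'e': 2
Maximum frequency: 3

3


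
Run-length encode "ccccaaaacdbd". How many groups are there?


Input: ccccaaaacdbd
Scanning for consecutive runs:
  Group 1: 'c' x 4 (positions 0-3)
  Group 2: 'a' x 4 (positions 4-7)
  Group 3: 'c' x 1 (positions 8-8)
  Group 4: 'd' x 1 (positions 9-9)
  Group 5: 'b' x 1 (positions 10-10)
  Group 6: 'd' x 1 (positions 11-11)
Total groups: 6

6


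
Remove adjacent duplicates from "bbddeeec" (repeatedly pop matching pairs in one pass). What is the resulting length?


Input: bbddeeec
Stack-based adjacent duplicate removal:
  Read 'b': push. Stack: b
  Read 'b': matches stack top 'b' => pop. Stack: (empty)
  Read 'd': push. Stack: d
  Read 'd': matches stack top 'd' => pop. Stack: (empty)
  Read 'e': push. Stack: e
  Read 'e': matches stack top 'e' => pop. Stack: (empty)
  Read 'e': push. Stack: e
  Read 'c': push. Stack: ec
Final stack: "ec" (length 2)

2


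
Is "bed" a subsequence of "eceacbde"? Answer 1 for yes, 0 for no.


Check if "bed" is a subsequence of "eceacbde"
Greedy scan:
  Position 0 ('e'): no match needed
  Position 1 ('c'): no match needed
  Position 2 ('e'): no match needed
  Position 3 ('a'): no match needed
  Position 4 ('c'): no match needed
  Position 5 ('b'): matches sub[0] = 'b'
  Position 6 ('d'): no match needed
  Position 7 ('e'): matches sub[1] = 'e'
Only matched 2/3 characters => not a subsequence

0


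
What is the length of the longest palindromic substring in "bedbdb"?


Input: "bedbdb"
Checking substrings for palindromes:
  [2:5] "dbd" (len 3) => palindrome
  [3:6] "bdb" (len 3) => palindrome
Longest palindromic substring: "dbd" with length 3

3


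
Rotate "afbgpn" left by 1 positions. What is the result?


Input: "afbgpn", rotate left by 1
First 1 characters: "a"
Remaining characters: "fbgpn"
Concatenate remaining + first: "fbgpn" + "a" = "fbgpna"

fbgpna


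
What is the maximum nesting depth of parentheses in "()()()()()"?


Input: "()()()()()"
Tracking depth:
  Position 0 '(': depth becomes 1
  Position 1 ')': depth becomes 0
  Position 2 '(': depth becomes 1
  Position 3 ')': depth becomes 0
  Position 4 '(': depth becomes 1
  Position 5 ')': depth becomes 0
  Position 6 '(': depth becomes 1
  Position 7 ')': depth becomes 0
  Position 8 '(': depth becomes 1
  Position 9 ')': depth becomes 0
Maximum depth reached: 1

1


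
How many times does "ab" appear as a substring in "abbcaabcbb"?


Searching for "ab" in "abbcaabcbb"
Scanning each position:
  Position 0: "ab" => MATCH
  Position 1: "bb" => no
  Position 2: "bc" => no
  Position 3: "ca" => no
  Position 4: "aa" => no
  Position 5: "ab" => MATCH
  Position 6: "bc" => no
  Position 7: "cb" => no
  Position 8: "bb" => no
Total occurrences: 2

2


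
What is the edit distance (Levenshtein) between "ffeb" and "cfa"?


Computing edit distance: "ffeb" -> "cfa"
DP table:
           c    f    a
      0    1    2    3
  f   1    1    1    2
  f   2    2    1    2
  e   3    3    2    2
  b   4    4    3    3
Edit distance = dp[4][3] = 3

3


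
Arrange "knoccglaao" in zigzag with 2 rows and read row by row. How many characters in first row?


Zigzag "knoccglaao" into 2 rows:
Placing characters:
  'k' => row 0
  'n' => row 1
  'o' => row 0
  'c' => row 1
  'c' => row 0
  'g' => row 1
  'l' => row 0
  'a' => row 1
  'a' => row 0
  'o' => row 1
Rows:
  Row 0: "kocla"
  Row 1: "ncgao"
First row length: 5

5


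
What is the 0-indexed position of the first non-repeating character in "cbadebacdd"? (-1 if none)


Input: cbadebacdd
Character frequencies:
  'a': 2
  'b': 2
  'c': 2
  'd': 3
  'e': 1
Scanning left to right for freq == 1:
  Position 0 ('c'): freq=2, skip
  Position 1 ('b'): freq=2, skip
  Position 2 ('a'): freq=2, skip
  Position 3 ('d'): freq=3, skip
  Position 4 ('e'): unique! => answer = 4

4


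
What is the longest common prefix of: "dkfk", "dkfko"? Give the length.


Words: dkfk, dkfko
  Position 0: all 'd' => match
  Position 1: all 'k' => match
  Position 2: all 'f' => match
  Position 3: all 'k' => match
LCP = "dkfk" (length 4)

4


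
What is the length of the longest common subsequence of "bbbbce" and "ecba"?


LCS of "bbbbce" and "ecba"
DP table:
           e    c    b    a
      0    0    0    0    0
  b   0    0    0    1    1
  b   0    0    0    1    1
  b   0    0    0    1    1
  b   0    0    0    1    1
  c   0    0    1    1    1
  e   0    1    1    1    1
LCS length = dp[6][4] = 1

1


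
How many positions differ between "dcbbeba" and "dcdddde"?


Comparing "dcbbeba" and "dcdddde" position by position:
  Position 0: 'd' vs 'd' => same
  Position 1: 'c' vs 'c' => same
  Position 2: 'b' vs 'd' => DIFFER
  Position 3: 'b' vs 'd' => DIFFER
  Position 4: 'e' vs 'd' => DIFFER
  Position 5: 'b' vs 'd' => DIFFER
  Position 6: 'a' vs 'e' => DIFFER
Positions that differ: 5

5


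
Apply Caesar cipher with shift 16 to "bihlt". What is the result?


Caesar cipher: shift "bihlt" by 16
  'b' (pos 1) + 16 = pos 17 = 'r'
  'i' (pos 8) + 16 = pos 24 = 'y'
  'h' (pos 7) + 16 = pos 23 = 'x'
  'l' (pos 11) + 16 = pos 1 = 'b'
  't' (pos 19) + 16 = pos 9 = 'j'
Result: ryxbj

ryxbj


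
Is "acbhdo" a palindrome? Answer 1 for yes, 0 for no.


Input: acbhdo
Reversed: odhbca
  Compare pos 0 ('a') with pos 5 ('o'): MISMATCH
  Compare pos 1 ('c') with pos 4 ('d'): MISMATCH
  Compare pos 2 ('b') with pos 3 ('h'): MISMATCH
Result: not a palindrome

0


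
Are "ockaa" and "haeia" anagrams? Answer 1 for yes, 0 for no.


Strings: "ockaa", "haeia"
Sorted first:  aacko
Sorted second: aaehi
Differ at position 2: 'c' vs 'e' => not anagrams

0


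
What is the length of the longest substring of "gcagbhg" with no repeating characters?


Input: "gcagbhg"
Sliding window (track last position of each char):
  Position 0 ('g'): window [0,0] length 1 -- new best
  Position 1 ('c'): window [0,1] length 2 -- new best
  Position 2 ('a'): window [0,2] length 3 -- new best
  Position 3 ('g'): repeat (last at 0), move window start to 1
  Position 3 ('g'): window [1,3] length 3
  Position 4 ('b'): window [1,4] length 4 -- new best
  Position 5 ('h'): window [1,5] length 5 -- new best
  Position 6 ('g'): repeat (last at 3), move window start to 4
  Position 6 ('g'): window [4,6] length 3
Longest substring with no repeats: "cagbh" with length 5

5


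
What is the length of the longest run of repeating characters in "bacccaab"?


Input: "bacccaab"
Scanning for longest run:
  Position 1 ('a'): new char, reset run to 1
  Position 2 ('c'): new char, reset run to 1
  Position 3 ('c'): continues run of 'c', length=2
  Position 4 ('c'): continues run of 'c', length=3
  Position 5 ('a'): new char, reset run to 1
  Position 6 ('a'): continues run of 'a', length=2
  Position 7 ('b'): new char, reset run to 1
Longest run: 'c' with length 3

3


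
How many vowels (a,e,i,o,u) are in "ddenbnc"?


Input: ddenbnc
Checking each character:
  'd' at position 0: consonant
  'd' at position 1: consonant
  'e' at position 2: vowel (running total: 1)
  'n' at position 3: consonant
  'b' at position 4: consonant
  'n' at position 5: consonant
  'c' at position 6: consonant
Total vowels: 1

1


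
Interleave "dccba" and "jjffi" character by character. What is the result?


Interleaving "dccba" and "jjffi":
  Position 0: 'd' from first, 'j' from second => "dj"
  Position 1: 'c' from first, 'j' from second => "cj"
  Position 2: 'c' from first, 'f' from second => "cf"
  Position 3: 'b' from first, 'f' from second => "bf"
  Position 4: 'a' from first, 'i' from second => "ai"
Result: djcjcfbfai

djcjcfbfai


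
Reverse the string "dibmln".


Input: dibmln
Reading characters right to left:
  Position 5: 'n'
  Position 4: 'l'
  Position 3: 'm'
  Position 2: 'b'
  Position 1: 'i'
  Position 0: 'd'
Reversed: nlmbid

nlmbid


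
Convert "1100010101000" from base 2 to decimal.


Input: "1100010101000" in base 2
Positional expansion:
  Digit '1' (value 1) x 2^12 = 4096
  Digit '1' (value 1) x 2^11 = 2048
  Digit '0' (value 0) x 2^10 = 0
  Digit '0' (value 0) x 2^9 = 0
  Digit '0' (value 0) x 2^8 = 0
  Digit '1' (value 1) x 2^7 = 128
  Digit '0' (value 0) x 2^6 = 0
  Digit '1' (value 1) x 2^5 = 32
  Digit '0' (value 0) x 2^4 = 0
  Digit '1' (value 1) x 2^3 = 8
  Digit '0' (value 0) x 2^2 = 0
  Digit '0' (value 0) x 2^1 = 0
  Digit '0' (value 0) x 2^0 = 0
Sum = 6312

6312


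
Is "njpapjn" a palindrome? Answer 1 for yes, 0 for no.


Input: njpapjn
Reversed: njpapjn
  Compare pos 0 ('n') with pos 6 ('n'): match
  Compare pos 1 ('j') with pos 5 ('j'): match
  Compare pos 2 ('p') with pos 4 ('p'): match
Result: palindrome

1


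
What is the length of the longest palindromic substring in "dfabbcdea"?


Input: "dfabbcdea"
Checking substrings for palindromes:
  [3:5] "bb" (len 2) => palindrome
Longest palindromic substring: "bb" with length 2

2


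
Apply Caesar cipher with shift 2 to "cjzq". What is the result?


Caesar cipher: shift "cjzq" by 2
  'c' (pos 2) + 2 = pos 4 = 'e'
  'j' (pos 9) + 2 = pos 11 = 'l'
  'z' (pos 25) + 2 = pos 1 = 'b'
  'q' (pos 16) + 2 = pos 18 = 's'
Result: elbs

elbs


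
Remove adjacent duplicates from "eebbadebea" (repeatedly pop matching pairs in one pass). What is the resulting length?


Input: eebbadebea
Stack-based adjacent duplicate removal:
  Read 'e': push. Stack: e
  Read 'e': matches stack top 'e' => pop. Stack: (empty)
  Read 'b': push. Stack: b
  Read 'b': matches stack top 'b' => pop. Stack: (empty)
  Read 'a': push. Stack: a
  Read 'd': push. Stack: ad
  Read 'e': push. Stack: ade
  Read 'b': push. Stack: adeb
  Read 'e': push. Stack: adebe
  Read 'a': push. Stack: adebea
Final stack: "adebea" (length 6)

6


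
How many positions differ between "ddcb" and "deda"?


Comparing "ddcb" and "deda" position by position:
  Position 0: 'd' vs 'd' => same
  Position 1: 'd' vs 'e' => DIFFER
  Position 2: 'c' vs 'd' => DIFFER
  Position 3: 'b' vs 'a' => DIFFER
Positions that differ: 3

3


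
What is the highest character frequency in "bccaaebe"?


Input: bccaaebe
Character counts:
  'a': 2
  'b': 2
  'c': 2
  'e': 2
Maximum frequency: 2

2


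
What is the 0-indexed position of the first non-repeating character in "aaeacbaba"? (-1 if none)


Input: aaeacbaba
Character frequencies:
  'a': 5
  'b': 2
  'c': 1
  'e': 1
Scanning left to right for freq == 1:
  Position 0 ('a'): freq=5, skip
  Position 1 ('a'): freq=5, skip
  Position 2 ('e'): unique! => answer = 2

2


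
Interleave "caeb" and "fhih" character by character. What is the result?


Interleaving "caeb" and "fhih":
  Position 0: 'c' from first, 'f' from second => "cf"
  Position 1: 'a' from first, 'h' from second => "ah"
  Position 2: 'e' from first, 'i' from second => "ei"
  Position 3: 'b' from first, 'h' from second => "bh"
Result: cfaheibh

cfaheibh


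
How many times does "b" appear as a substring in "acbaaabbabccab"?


Searching for "b" in "acbaaabbabccab"
Scanning each position:
  Position 0: "a" => no
  Position 1: "c" => no
  Position 2: "b" => MATCH
  Position 3: "a" => no
  Position 4: "a" => no
  Position 5: "a" => no
  Position 6: "b" => MATCH
  Position 7: "b" => MATCH
  Position 8: "a" => no
  Position 9: "b" => MATCH
  Position 10: "c" => no
  Position 11: "c" => no
  Position 12: "a" => no
  Position 13: "b" => MATCH
Total occurrences: 5

5


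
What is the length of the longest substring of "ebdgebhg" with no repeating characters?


Input: "ebdgebhg"
Sliding window (track last position of each char):
  Position 0 ('e'): window [0,0] length 1 -- new best
  Position 1 ('b'): window [0,1] length 2 -- new best
  Position 2 ('d'): window [0,2] length 3 -- new best
  Position 3 ('g'): window [0,3] length 4 -- new best
  Position 4 ('e'): repeat (last at 0), move window start to 1
  Position 4 ('e'): window [1,4] length 4
  Position 5 ('b'): repeat (last at 1), move window start to 2
  Position 5 ('b'): window [2,5] length 4
  Position 6 ('h'): window [2,6] length 5 -- new best
  Position 7 ('g'): repeat (last at 3), move window start to 4
  Position 7 ('g'): window [4,7] length 4
Longest substring with no repeats: "dgebh" with length 5

5


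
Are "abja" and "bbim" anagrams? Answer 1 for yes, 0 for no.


Strings: "abja", "bbim"
Sorted first:  aabj
Sorted second: bbim
Differ at position 0: 'a' vs 'b' => not anagrams

0


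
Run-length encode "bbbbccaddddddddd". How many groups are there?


Input: bbbbccaddddddddd
Scanning for consecutive runs:
  Group 1: 'b' x 4 (positions 0-3)
  Group 2: 'c' x 2 (positions 4-5)
  Group 3: 'a' x 1 (positions 6-6)
  Group 4: 'd' x 9 (positions 7-15)
Total groups: 4

4


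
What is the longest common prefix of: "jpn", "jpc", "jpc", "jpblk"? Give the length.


Words: jpn, jpc, jpc, jpblk
  Position 0: all 'j' => match
  Position 1: all 'p' => match
  Position 2: ('n', 'c', 'c', 'b') => mismatch, stop
LCP = "jp" (length 2)

2


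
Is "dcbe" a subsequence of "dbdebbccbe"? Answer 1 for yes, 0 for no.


Check if "dcbe" is a subsequence of "dbdebbccbe"
Greedy scan:
  Position 0 ('d'): matches sub[0] = 'd'
  Position 1 ('b'): no match needed
  Position 2 ('d'): no match needed
  Position 3 ('e'): no match needed
  Position 4 ('b'): no match needed
  Position 5 ('b'): no match needed
  Position 6 ('c'): matches sub[1] = 'c'
  Position 7 ('c'): no match needed
  Position 8 ('b'): matches sub[2] = 'b'
  Position 9 ('e'): matches sub[3] = 'e'
All 4 characters matched => is a subsequence

1


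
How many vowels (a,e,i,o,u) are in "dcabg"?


Input: dcabg
Checking each character:
  'd' at position 0: consonant
  'c' at position 1: consonant
  'a' at position 2: vowel (running total: 1)
  'b' at position 3: consonant
  'g' at position 4: consonant
Total vowels: 1

1


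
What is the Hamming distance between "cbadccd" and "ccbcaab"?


Comparing "cbadccd" and "ccbcaab" position by position:
  Position 0: 'c' vs 'c' => same
  Position 1: 'b' vs 'c' => differ
  Position 2: 'a' vs 'b' => differ
  Position 3: 'd' vs 'c' => differ
  Position 4: 'c' vs 'a' => differ
  Position 5: 'c' vs 'a' => differ
  Position 6: 'd' vs 'b' => differ
Total differences (Hamming distance): 6

6


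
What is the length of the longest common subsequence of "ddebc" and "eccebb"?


LCS of "ddebc" and "eccebb"
DP table:
           e    c    c    e    b    b
      0    0    0    0    0    0    0
  d   0    0    0    0    0    0    0
  d   0    0    0    0    0    0    0
  e   0    1    1    1    1    1    1
  b   0    1    1    1    1    2    2
  c   0    1    2    2    2    2    2
LCS length = dp[5][6] = 2

2


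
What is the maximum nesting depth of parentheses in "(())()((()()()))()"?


Input: "(())()((()()()))()"
Tracking depth:
  Position 0 '(': depth becomes 1
  Position 1 '(': depth becomes 2
  Position 2 ')': depth becomes 1
  Position 3 ')': depth becomes 0
  Position 4 '(': depth becomes 1
  Position 5 ')': depth becomes 0
  Position 6 '(': depth becomes 1
  Position 7 '(': depth becomes 2
  Position 8 '(': depth becomes 3
  Position 9 ')': depth becomes 2
  Position 10 '(': depth becomes 3
  Position 11 ')': depth becomes 2
  Position 12 '(': depth becomes 3
  Position 13 ')': depth becomes 2
  Position 14 ')': depth becomes 1
  Position 15 ')': depth becomes 0
  Position 16 '(': depth becomes 1
  Position 17 ')': depth becomes 0
Maximum depth reached: 3

3


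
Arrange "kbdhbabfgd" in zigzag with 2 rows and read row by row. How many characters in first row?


Zigzag "kbdhbabfgd" into 2 rows:
Placing characters:
  'k' => row 0
  'b' => row 1
  'd' => row 0
  'h' => row 1
  'b' => row 0
  'a' => row 1
  'b' => row 0
  'f' => row 1
  'g' => row 0
  'd' => row 1
Rows:
  Row 0: "kdbbg"
  Row 1: "bhafd"
First row length: 5

5


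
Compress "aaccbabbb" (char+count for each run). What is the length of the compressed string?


Input: aaccbabbb
Runs:
  'a' x 2 => "a2"
  'c' x 2 => "c2"
  'b' x 1 => "b1"
  'a' x 1 => "a1"
  'b' x 3 => "b3"
Compressed: "a2c2b1a1b3"
Compressed length: 10

10


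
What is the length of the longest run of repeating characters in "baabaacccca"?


Input: "baabaacccca"
Scanning for longest run:
  Position 1 ('a'): new char, reset run to 1
  Position 2 ('a'): continues run of 'a', length=2
  Position 3 ('b'): new char, reset run to 1
  Position 4 ('a'): new char, reset run to 1
  Position 5 ('a'): continues run of 'a', length=2
  Position 6 ('c'): new char, reset run to 1
  Position 7 ('c'): continues run of 'c', length=2
  Position 8 ('c'): continues run of 'c', length=3
  Position 9 ('c'): continues run of 'c', length=4
  Position 10 ('a'): new char, reset run to 1
Longest run: 'c' with length 4

4


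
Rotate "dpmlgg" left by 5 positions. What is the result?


Input: "dpmlgg", rotate left by 5
First 5 characters: "dpmlg"
Remaining characters: "g"
Concatenate remaining + first: "g" + "dpmlg" = "gdpmlg"

gdpmlg


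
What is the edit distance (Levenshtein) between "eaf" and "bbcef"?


Computing edit distance: "eaf" -> "bbcef"
DP table:
           b    b    c    e    f
      0    1    2    3    4    5
  e   1    1    2    3    3    4
  a   2    2    2    3    4    4
  f   3    3    3    3    4    4
Edit distance = dp[3][5] = 4

4


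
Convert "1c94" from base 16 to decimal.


Input: "1c94" in base 16
Positional expansion:
  Digit '1' (value 1) x 16^3 = 4096
  Digit 'c' (value 12) x 16^2 = 3072
  Digit '9' (value 9) x 16^1 = 144
  Digit '4' (value 4) x 16^0 = 4
Sum = 7316

7316


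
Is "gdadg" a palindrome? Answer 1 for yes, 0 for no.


Input: gdadg
Reversed: gdadg
  Compare pos 0 ('g') with pos 4 ('g'): match
  Compare pos 1 ('d') with pos 3 ('d'): match
Result: palindrome

1


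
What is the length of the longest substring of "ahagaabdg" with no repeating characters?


Input: "ahagaabdg"
Sliding window (track last position of each char):
  Position 0 ('a'): window [0,0] length 1 -- new best
  Position 1 ('h'): window [0,1] length 2 -- new best
  Position 2 ('a'): repeat (last at 0), move window start to 1
  Position 2 ('a'): window [1,2] length 2
  Position 3 ('g'): window [1,3] length 3 -- new best
  Position 4 ('a'): repeat (last at 2), move window start to 3
  Position 4 ('a'): window [3,4] length 2
  Position 5 ('a'): repeat (last at 4), move window start to 5
  Position 5 ('a'): window [5,5] length 1
  Position 6 ('b'): window [5,6] length 2
  Position 7 ('d'): window [5,7] length 3
  Position 8 ('g'): window [5,8] length 4 -- new best
Longest substring with no repeats: "abdg" with length 4

4


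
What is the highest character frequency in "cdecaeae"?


Input: cdecaeae
Character counts:
  'a': 2
  'c': 2
  'd': 1
  'e': 3
Maximum frequency: 3

3


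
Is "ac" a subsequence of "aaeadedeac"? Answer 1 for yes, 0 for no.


Check if "ac" is a subsequence of "aaeadedeac"
Greedy scan:
  Position 0 ('a'): matches sub[0] = 'a'
  Position 1 ('a'): no match needed
  Position 2 ('e'): no match needed
  Position 3 ('a'): no match needed
  Position 4 ('d'): no match needed
  Position 5 ('e'): no match needed
  Position 6 ('d'): no match needed
  Position 7 ('e'): no match needed
  Position 8 ('a'): no match needed
  Position 9 ('c'): matches sub[1] = 'c'
All 2 characters matched => is a subsequence

1


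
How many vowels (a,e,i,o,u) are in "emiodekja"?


Input: emiodekja
Checking each character:
  'e' at position 0: vowel (running total: 1)
  'm' at position 1: consonant
  'i' at position 2: vowel (running total: 2)
  'o' at position 3: vowel (running total: 3)
  'd' at position 4: consonant
  'e' at position 5: vowel (running total: 4)
  'k' at position 6: consonant
  'j' at position 7: consonant
  'a' at position 8: vowel (running total: 5)
Total vowels: 5

5


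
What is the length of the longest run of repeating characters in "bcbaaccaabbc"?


Input: "bcbaaccaabbc"
Scanning for longest run:
  Position 1 ('c'): new char, reset run to 1
  Position 2 ('b'): new char, reset run to 1
  Position 3 ('a'): new char, reset run to 1
  Position 4 ('a'): continues run of 'a', length=2
  Position 5 ('c'): new char, reset run to 1
  Position 6 ('c'): continues run of 'c', length=2
  Position 7 ('a'): new char, reset run to 1
  Position 8 ('a'): continues run of 'a', length=2
  Position 9 ('b'): new char, reset run to 1
  Position 10 ('b'): continues run of 'b', length=2
  Position 11 ('c'): new char, reset run to 1
Longest run: 'a' with length 2

2


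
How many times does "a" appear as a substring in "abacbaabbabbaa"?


Searching for "a" in "abacbaabbabbaa"
Scanning each position:
  Position 0: "a" => MATCH
  Position 1: "b" => no
  Position 2: "a" => MATCH
  Position 3: "c" => no
  Position 4: "b" => no
  Position 5: "a" => MATCH
  Position 6: "a" => MATCH
  Position 7: "b" => no
  Position 8: "b" => no
  Position 9: "a" => MATCH
  Position 10: "b" => no
  Position 11: "b" => no
  Position 12: "a" => MATCH
  Position 13: "a" => MATCH
Total occurrences: 7

7


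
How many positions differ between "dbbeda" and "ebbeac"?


Comparing "dbbeda" and "ebbeac" position by position:
  Position 0: 'd' vs 'e' => DIFFER
  Position 1: 'b' vs 'b' => same
  Position 2: 'b' vs 'b' => same
  Position 3: 'e' vs 'e' => same
  Position 4: 'd' vs 'a' => DIFFER
  Position 5: 'a' vs 'c' => DIFFER
Positions that differ: 3

3


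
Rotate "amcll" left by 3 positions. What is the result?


Input: "amcll", rotate left by 3
First 3 characters: "amc"
Remaining characters: "ll"
Concatenate remaining + first: "ll" + "amc" = "llamc"

llamc


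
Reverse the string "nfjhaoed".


Input: nfjhaoed
Reading characters right to left:
  Position 7: 'd'
  Position 6: 'e'
  Position 5: 'o'
  Position 4: 'a'
  Position 3: 'h'
  Position 2: 'j'
  Position 1: 'f'
  Position 0: 'n'
Reversed: deoahjfn

deoahjfn


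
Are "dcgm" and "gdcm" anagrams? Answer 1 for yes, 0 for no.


Strings: "dcgm", "gdcm"
Sorted first:  cdgm
Sorted second: cdgm
Sorted forms match => anagrams

1


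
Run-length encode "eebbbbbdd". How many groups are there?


Input: eebbbbbdd
Scanning for consecutive runs:
  Group 1: 'e' x 2 (positions 0-1)
  Group 2: 'b' x 5 (positions 2-6)
  Group 3: 'd' x 2 (positions 7-8)
Total groups: 3

3


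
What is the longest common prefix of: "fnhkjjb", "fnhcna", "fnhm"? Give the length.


Words: fnhkjjb, fnhcna, fnhm
  Position 0: all 'f' => match
  Position 1: all 'n' => match
  Position 2: all 'h' => match
  Position 3: ('k', 'c', 'm') => mismatch, stop
LCP = "fnh" (length 3)

3


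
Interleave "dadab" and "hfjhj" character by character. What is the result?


Interleaving "dadab" and "hfjhj":
  Position 0: 'd' from first, 'h' from second => "dh"
  Position 1: 'a' from first, 'f' from second => "af"
  Position 2: 'd' from first, 'j' from second => "dj"
  Position 3: 'a' from first, 'h' from second => "ah"
  Position 4: 'b' from first, 'j' from second => "bj"
Result: dhafdjahbj

dhafdjahbj


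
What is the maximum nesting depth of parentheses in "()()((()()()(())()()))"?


Input: "()()((()()()(())()()))"
Tracking depth:
  Position 0 '(': depth becomes 1
  Position 1 ')': depth becomes 0
  Position 2 '(': depth becomes 1
  Position 3 ')': depth becomes 0
  Position 4 '(': depth becomes 1
  Position 5 '(': depth becomes 2
  Position 6 '(': depth becomes 3
  Position 7 ')': depth becomes 2
  Position 8 '(': depth becomes 3
  Position 9 ')': depth becomes 2
  Position 10 '(': depth becomes 3
  Position 11 ')': depth becomes 2
  Position 12 '(': depth becomes 3
  Position 13 '(': depth becomes 4
  Position 14 ')': depth becomes 3
  Position 15 ')': depth becomes 2
  Position 16 '(': depth becomes 3
  Position 17 ')': depth becomes 2
  Position 18 '(': depth becomes 3
  Position 19 ')': depth becomes 2
  Position 20 ')': depth becomes 1
  Position 21 ')': depth becomes 0
Maximum depth reached: 4

4


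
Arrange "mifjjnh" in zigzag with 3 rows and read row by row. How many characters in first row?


Zigzag "mifjjnh" into 3 rows:
Placing characters:
  'm' => row 0
  'i' => row 1
  'f' => row 2
  'j' => row 1
  'j' => row 0
  'n' => row 1
  'h' => row 2
Rows:
  Row 0: "mj"
  Row 1: "ijn"
  Row 2: "fh"
First row length: 2

2


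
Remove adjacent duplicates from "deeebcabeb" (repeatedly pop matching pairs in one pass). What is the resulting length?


Input: deeebcabeb
Stack-based adjacent duplicate removal:
  Read 'd': push. Stack: d
  Read 'e': push. Stack: de
  Read 'e': matches stack top 'e' => pop. Stack: d
  Read 'e': push. Stack: de
  Read 'b': push. Stack: deb
  Read 'c': push. Stack: debc
  Read 'a': push. Stack: debca
  Read 'b': push. Stack: debcab
  Read 'e': push. Stack: debcabe
  Read 'b': push. Stack: debcabeb
Final stack: "debcabeb" (length 8)

8


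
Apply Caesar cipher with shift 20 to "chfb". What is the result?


Caesar cipher: shift "chfb" by 20
  'c' (pos 2) + 20 = pos 22 = 'w'
  'h' (pos 7) + 20 = pos 1 = 'b'
  'f' (pos 5) + 20 = pos 25 = 'z'
  'b' (pos 1) + 20 = pos 21 = 'v'
Result: wbzv

wbzv


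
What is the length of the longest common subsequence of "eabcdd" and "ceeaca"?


LCS of "eabcdd" and "ceeaca"
DP table:
           c    e    e    a    c    a
      0    0    0    0    0    0    0
  e   0    0    1    1    1    1    1
  a   0    0    1    1    2    2    2
  b   0    0    1    1    2    2    2
  c   0    1    1    1    2    3    3
  d   0    1    1    1    2    3    3
  d   0    1    1    1    2    3    3
LCS length = dp[6][6] = 3

3


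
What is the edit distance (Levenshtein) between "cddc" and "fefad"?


Computing edit distance: "cddc" -> "fefad"
DP table:
           f    e    f    a    d
      0    1    2    3    4    5
  c   1    1    2    3    4    5
  d   2    2    2    3    4    4
  d   3    3    3    3    4    4
  c   4    4    4    4    4    5
Edit distance = dp[4][5] = 5

5


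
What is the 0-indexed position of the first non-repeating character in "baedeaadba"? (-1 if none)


Input: baedeaadba
Character frequencies:
  'a': 4
  'b': 2
  'd': 2
  'e': 2
Scanning left to right for freq == 1:
  Position 0 ('b'): freq=2, skip
  Position 1 ('a'): freq=4, skip
  Position 2 ('e'): freq=2, skip
  Position 3 ('d'): freq=2, skip
  Position 4 ('e'): freq=2, skip
  Position 5 ('a'): freq=4, skip
  Position 6 ('a'): freq=4, skip
  Position 7 ('d'): freq=2, skip
  Position 8 ('b'): freq=2, skip
  Position 9 ('a'): freq=4, skip
  No unique character found => answer = -1

-1


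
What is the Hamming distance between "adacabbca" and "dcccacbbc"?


Comparing "adacabbca" and "dcccacbbc" position by position:
  Position 0: 'a' vs 'd' => differ
  Position 1: 'd' vs 'c' => differ
  Position 2: 'a' vs 'c' => differ
  Position 3: 'c' vs 'c' => same
  Position 4: 'a' vs 'a' => same
  Position 5: 'b' vs 'c' => differ
  Position 6: 'b' vs 'b' => same
  Position 7: 'c' vs 'b' => differ
  Position 8: 'a' vs 'c' => differ
Total differences (Hamming distance): 6

6


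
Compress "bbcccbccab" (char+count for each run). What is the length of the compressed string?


Input: bbcccbccab
Runs:
  'b' x 2 => "b2"
  'c' x 3 => "c3"
  'b' x 1 => "b1"
  'c' x 2 => "c2"
  'a' x 1 => "a1"
  'b' x 1 => "b1"
Compressed: "b2c3b1c2a1b1"
Compressed length: 12

12


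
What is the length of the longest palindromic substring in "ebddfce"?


Input: "ebddfce"
Checking substrings for palindromes:
  [2:4] "dd" (len 2) => palindrome
Longest palindromic substring: "dd" with length 2

2


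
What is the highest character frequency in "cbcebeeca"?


Input: cbcebeeca
Character counts:
  'a': 1
  'b': 2
  'c': 3
  'e': 3
Maximum frequency: 3

3


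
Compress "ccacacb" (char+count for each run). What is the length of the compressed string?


Input: ccacacb
Runs:
  'c' x 2 => "c2"
  'a' x 1 => "a1"
  'c' x 1 => "c1"
  'a' x 1 => "a1"
  'c' x 1 => "c1"
  'b' x 1 => "b1"
Compressed: "c2a1c1a1c1b1"
Compressed length: 12

12


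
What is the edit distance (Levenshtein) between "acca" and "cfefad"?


Computing edit distance: "acca" -> "cfefad"
DP table:
           c    f    e    f    a    d
      0    1    2    3    4    5    6
  a   1    1    2    3    4    4    5
  c   2    1    2    3    4    5    5
  c   3    2    2    3    4    5    6
  a   4    3    3    3    4    4    5
Edit distance = dp[4][6] = 5

5


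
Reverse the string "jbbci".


Input: jbbci
Reading characters right to left:
  Position 4: 'i'
  Position 3: 'c'
  Position 2: 'b'
  Position 1: 'b'
  Position 0: 'j'
Reversed: icbbj

icbbj


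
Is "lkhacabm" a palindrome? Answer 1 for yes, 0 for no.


Input: lkhacabm
Reversed: mbacahkl
  Compare pos 0 ('l') with pos 7 ('m'): MISMATCH
  Compare pos 1 ('k') with pos 6 ('b'): MISMATCH
  Compare pos 2 ('h') with pos 5 ('a'): MISMATCH
  Compare pos 3 ('a') with pos 4 ('c'): MISMATCH
Result: not a palindrome

0


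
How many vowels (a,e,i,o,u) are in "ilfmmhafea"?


Input: ilfmmhafea
Checking each character:
  'i' at position 0: vowel (running total: 1)
  'l' at position 1: consonant
  'f' at position 2: consonant
  'm' at position 3: consonant
  'm' at position 4: consonant
  'h' at position 5: consonant
  'a' at position 6: vowel (running total: 2)
  'f' at position 7: consonant
  'e' at position 8: vowel (running total: 3)
  'a' at position 9: vowel (running total: 4)
Total vowels: 4

4


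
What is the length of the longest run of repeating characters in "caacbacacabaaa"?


Input: "caacbacacabaaa"
Scanning for longest run:
  Position 1 ('a'): new char, reset run to 1
  Position 2 ('a'): continues run of 'a', length=2
  Position 3 ('c'): new char, reset run to 1
  Position 4 ('b'): new char, reset run to 1
  Position 5 ('a'): new char, reset run to 1
  Position 6 ('c'): new char, reset run to 1
  Position 7 ('a'): new char, reset run to 1
  Position 8 ('c'): new char, reset run to 1
  Position 9 ('a'): new char, reset run to 1
  Position 10 ('b'): new char, reset run to 1
  Position 11 ('a'): new char, reset run to 1
  Position 12 ('a'): continues run of 'a', length=2
  Position 13 ('a'): continues run of 'a', length=3
Longest run: 'a' with length 3

3


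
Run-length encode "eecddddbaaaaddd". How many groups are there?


Input: eecddddbaaaaddd
Scanning for consecutive runs:
  Group 1: 'e' x 2 (positions 0-1)
  Group 2: 'c' x 1 (positions 2-2)
  Group 3: 'd' x 4 (positions 3-6)
  Group 4: 'b' x 1 (positions 7-7)
  Group 5: 'a' x 4 (positions 8-11)
  Group 6: 'd' x 3 (positions 12-14)
Total groups: 6

6


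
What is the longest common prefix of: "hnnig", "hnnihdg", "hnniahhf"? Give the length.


Words: hnnig, hnnihdg, hnniahhf
  Position 0: all 'h' => match
  Position 1: all 'n' => match
  Position 2: all 'n' => match
  Position 3: all 'i' => match
  Position 4: ('g', 'h', 'a') => mismatch, stop
LCP = "hnni" (length 4)

4


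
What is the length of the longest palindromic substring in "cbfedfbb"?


Input: "cbfedfbb"
Checking substrings for palindromes:
  [6:8] "bb" (len 2) => palindrome
Longest palindromic substring: "bb" with length 2

2


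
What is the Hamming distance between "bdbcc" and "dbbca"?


Comparing "bdbcc" and "dbbca" position by position:
  Position 0: 'b' vs 'd' => differ
  Position 1: 'd' vs 'b' => differ
  Position 2: 'b' vs 'b' => same
  Position 3: 'c' vs 'c' => same
  Position 4: 'c' vs 'a' => differ
Total differences (Hamming distance): 3

3


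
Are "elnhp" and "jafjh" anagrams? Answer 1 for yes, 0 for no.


Strings: "elnhp", "jafjh"
Sorted first:  ehlnp
Sorted second: afhjj
Differ at position 0: 'e' vs 'a' => not anagrams

0


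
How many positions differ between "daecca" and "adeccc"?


Comparing "daecca" and "adeccc" position by position:
  Position 0: 'd' vs 'a' => DIFFER
  Position 1: 'a' vs 'd' => DIFFER
  Position 2: 'e' vs 'e' => same
  Position 3: 'c' vs 'c' => same
  Position 4: 'c' vs 'c' => same
  Position 5: 'a' vs 'c' => DIFFER
Positions that differ: 3

3


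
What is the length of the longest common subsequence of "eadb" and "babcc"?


LCS of "eadb" and "babcc"
DP table:
           b    a    b    c    c
      0    0    0    0    0    0
  e   0    0    0    0    0    0
  a   0    0    1    1    1    1
  d   0    0    1    1    1    1
  b   0    1    1    2    2    2
LCS length = dp[4][5] = 2

2


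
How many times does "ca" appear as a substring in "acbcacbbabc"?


Searching for "ca" in "acbcacbbabc"
Scanning each position:
  Position 0: "ac" => no
  Position 1: "cb" => no
  Position 2: "bc" => no
  Position 3: "ca" => MATCH
  Position 4: "ac" => no
  Position 5: "cb" => no
  Position 6: "bb" => no
  Position 7: "ba" => no
  Position 8: "ab" => no
  Position 9: "bc" => no
Total occurrences: 1

1


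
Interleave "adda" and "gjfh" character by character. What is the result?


Interleaving "adda" and "gjfh":
  Position 0: 'a' from first, 'g' from second => "ag"
  Position 1: 'd' from first, 'j' from second => "dj"
  Position 2: 'd' from first, 'f' from second => "df"
  Position 3: 'a' from first, 'h' from second => "ah"
Result: agdjdfah

agdjdfah


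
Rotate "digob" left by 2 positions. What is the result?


Input: "digob", rotate left by 2
First 2 characters: "di"
Remaining characters: "gob"
Concatenate remaining + first: "gob" + "di" = "gobdi"

gobdi


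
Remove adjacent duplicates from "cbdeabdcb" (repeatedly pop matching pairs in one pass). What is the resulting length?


Input: cbdeabdcb
Stack-based adjacent duplicate removal:
  Read 'c': push. Stack: c
  Read 'b': push. Stack: cb
  Read 'd': push. Stack: cbd
  Read 'e': push. Stack: cbde
  Read 'a': push. Stack: cbdea
  Read 'b': push. Stack: cbdeab
  Read 'd': push. Stack: cbdeabd
  Read 'c': push. Stack: cbdeabdc
  Read 'b': push. Stack: cbdeabdcb
Final stack: "cbdeabdcb" (length 9)

9


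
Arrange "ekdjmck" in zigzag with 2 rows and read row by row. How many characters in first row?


Zigzag "ekdjmck" into 2 rows:
Placing characters:
  'e' => row 0
  'k' => row 1
  'd' => row 0
  'j' => row 1
  'm' => row 0
  'c' => row 1
  'k' => row 0
Rows:
  Row 0: "edmk"
  Row 1: "kjc"
First row length: 4

4


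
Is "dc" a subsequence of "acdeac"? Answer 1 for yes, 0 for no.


Check if "dc" is a subsequence of "acdeac"
Greedy scan:
  Position 0 ('a'): no match needed
  Position 1 ('c'): no match needed
  Position 2 ('d'): matches sub[0] = 'd'
  Position 3 ('e'): no match needed
  Position 4 ('a'): no match needed
  Position 5 ('c'): matches sub[1] = 'c'
All 2 characters matched => is a subsequence

1


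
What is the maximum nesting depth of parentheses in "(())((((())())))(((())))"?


Input: "(())((((())())))(((())))"
Tracking depth:
  Position 0 '(': depth becomes 1
  Position 1 '(': depth becomes 2
  Position 2 ')': depth becomes 1
  Position 3 ')': depth becomes 0
  Position 4 '(': depth becomes 1
  Position 5 '(': depth becomes 2
  Position 6 '(': depth becomes 3
  Position 7 '(': depth becomes 4
  Position 8 '(': depth becomes 5
  Position 9 ')': depth becomes 4
  Position 10 ')': depth becomes 3
  Position 11 '(': depth becomes 4
  Position 12 ')': depth becomes 3
  Position 13 ')': depth becomes 2
  Position 14 ')': depth becomes 1
  Position 15 ')': depth becomes 0
  Position 16 '(': depth becomes 1
  Position 17 '(': depth becomes 2
  Position 18 '(': depth becomes 3
  Position 19 '(': depth becomes 4
  Position 20 ')': depth becomes 3
  Position 21 ')': depth becomes 2
  Position 22 ')': depth becomes 1
  Position 23 ')': depth becomes 0
Maximum depth reached: 5

5


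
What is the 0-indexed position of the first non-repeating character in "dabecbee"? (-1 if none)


Input: dabecbee
Character frequencies:
  'a': 1
  'b': 2
  'c': 1
  'd': 1
  'e': 3
Scanning left to right for freq == 1:
  Position 0 ('d'): unique! => answer = 0

0


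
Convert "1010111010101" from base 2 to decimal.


Input: "1010111010101" in base 2
Positional expansion:
  Digit '1' (value 1) x 2^12 = 4096
  Digit '0' (value 0) x 2^11 = 0
  Digit '1' (value 1) x 2^10 = 1024
  Digit '0' (value 0) x 2^9 = 0
  Digit '1' (value 1) x 2^8 = 256
  Digit '1' (value 1) x 2^7 = 128
  Digit '1' (value 1) x 2^6 = 64
  Digit '0' (value 0) x 2^5 = 0
  Digit '1' (value 1) x 2^4 = 16
  Digit '0' (value 0) x 2^3 = 0
  Digit '1' (value 1) x 2^2 = 4
  Digit '0' (value 0) x 2^1 = 0
  Digit '1' (value 1) x 2^0 = 1
Sum = 5589

5589


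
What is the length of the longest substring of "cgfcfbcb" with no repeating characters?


Input: "cgfcfbcb"
Sliding window (track last position of each char):
  Position 0 ('c'): window [0,0] length 1 -- new best
  Position 1 ('g'): window [0,1] length 2 -- new best
  Position 2 ('f'): window [0,2] length 3 -- new best
  Position 3 ('c'): repeat (last at 0), move window start to 1
  Position 3 ('c'): window [1,3] length 3
  Position 4 ('f'): repeat (last at 2), move window start to 3
  Position 4 ('f'): window [3,4] length 2
  Position 5 ('b'): window [3,5] length 3
  Position 6 ('c'): repeat (last at 3), move window start to 4
  Position 6 ('c'): window [4,6] length 3
  Position 7 ('b'): repeat (last at 5), move window start to 6
  Position 7 ('b'): window [6,7] length 2
Longest substring with no repeats: "cgf" with length 3

3


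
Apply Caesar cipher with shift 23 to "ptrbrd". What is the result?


Caesar cipher: shift "ptrbrd" by 23
  'p' (pos 15) + 23 = pos 12 = 'm'
  't' (pos 19) + 23 = pos 16 = 'q'
  'r' (pos 17) + 23 = pos 14 = 'o'
  'b' (pos 1) + 23 = pos 24 = 'y'
  'r' (pos 17) + 23 = pos 14 = 'o'
  'd' (pos 3) + 23 = pos 0 = 'a'
Result: mqoyoa

mqoyoa


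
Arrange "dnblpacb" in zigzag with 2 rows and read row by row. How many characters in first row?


Zigzag "dnblpacb" into 2 rows:
Placing characters:
  'd' => row 0
  'n' => row 1
  'b' => row 0
  'l' => row 1
  'p' => row 0
  'a' => row 1
  'c' => row 0
  'b' => row 1
Rows:
  Row 0: "dbpc"
  Row 1: "nlab"
First row length: 4

4


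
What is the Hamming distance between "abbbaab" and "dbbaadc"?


Comparing "abbbaab" and "dbbaadc" position by position:
  Position 0: 'a' vs 'd' => differ
  Position 1: 'b' vs 'b' => same
  Position 2: 'b' vs 'b' => same
  Position 3: 'b' vs 'a' => differ
  Position 4: 'a' vs 'a' => same
  Position 5: 'a' vs 'd' => differ
  Position 6: 'b' vs 'c' => differ
Total differences (Hamming distance): 4

4


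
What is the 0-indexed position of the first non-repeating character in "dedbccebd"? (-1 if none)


Input: dedbccebd
Character frequencies:
  'b': 2
  'c': 2
  'd': 3
  'e': 2
Scanning left to right for freq == 1:
  Position 0 ('d'): freq=3, skip
  Position 1 ('e'): freq=2, skip
  Position 2 ('d'): freq=3, skip
  Position 3 ('b'): freq=2, skip
  Position 4 ('c'): freq=2, skip
  Position 5 ('c'): freq=2, skip
  Position 6 ('e'): freq=2, skip
  Position 7 ('b'): freq=2, skip
  Position 8 ('d'): freq=3, skip
  No unique character found => answer = -1

-1
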